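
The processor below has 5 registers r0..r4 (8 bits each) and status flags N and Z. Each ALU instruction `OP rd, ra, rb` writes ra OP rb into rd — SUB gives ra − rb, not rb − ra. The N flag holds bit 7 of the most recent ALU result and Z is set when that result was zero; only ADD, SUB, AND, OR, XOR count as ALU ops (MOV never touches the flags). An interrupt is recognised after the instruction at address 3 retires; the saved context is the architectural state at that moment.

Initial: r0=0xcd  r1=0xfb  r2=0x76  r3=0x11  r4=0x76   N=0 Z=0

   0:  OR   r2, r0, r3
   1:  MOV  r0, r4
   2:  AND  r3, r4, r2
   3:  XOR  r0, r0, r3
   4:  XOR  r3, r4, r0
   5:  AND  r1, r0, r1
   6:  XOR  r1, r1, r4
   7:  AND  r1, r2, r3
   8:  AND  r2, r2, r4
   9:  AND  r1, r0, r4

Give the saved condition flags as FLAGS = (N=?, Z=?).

after  0: r0=0xcd r1=0xfb r2=0xdd r3=0x11 r4=0x76  N=1 Z=0
after  1: r0=0x76 r1=0xfb r2=0xdd r3=0x11 r4=0x76  N=1 Z=0
after  2: r0=0x76 r1=0xfb r2=0xdd r3=0x54 r4=0x76  N=0 Z=0
after  3: r0=0x22 r1=0xfb r2=0xdd r3=0x54 r4=0x76  N=0 Z=0
-- IRQ taken; context saved, return-PC = 4 --

FLAGS = (N=0, Z=0)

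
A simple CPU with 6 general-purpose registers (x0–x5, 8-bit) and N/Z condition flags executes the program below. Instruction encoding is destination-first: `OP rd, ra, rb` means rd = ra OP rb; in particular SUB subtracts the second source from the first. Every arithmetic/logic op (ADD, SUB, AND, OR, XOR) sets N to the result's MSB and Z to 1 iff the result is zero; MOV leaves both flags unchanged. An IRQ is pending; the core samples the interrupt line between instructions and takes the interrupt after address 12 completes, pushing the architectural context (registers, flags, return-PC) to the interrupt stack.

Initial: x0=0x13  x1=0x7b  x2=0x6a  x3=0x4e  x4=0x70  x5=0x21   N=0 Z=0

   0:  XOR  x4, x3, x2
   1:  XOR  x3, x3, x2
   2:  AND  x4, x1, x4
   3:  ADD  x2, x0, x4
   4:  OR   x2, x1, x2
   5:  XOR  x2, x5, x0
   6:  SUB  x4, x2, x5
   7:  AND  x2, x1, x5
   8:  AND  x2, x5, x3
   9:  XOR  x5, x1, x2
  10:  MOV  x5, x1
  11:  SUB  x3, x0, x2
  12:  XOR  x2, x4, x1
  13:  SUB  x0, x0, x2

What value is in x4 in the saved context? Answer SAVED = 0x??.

SAVED = 0x11

after  0: x0=0x13 x1=0x7b x2=0x6a x3=0x4e x4=0x24 x5=0x21  N=0 Z=0
after  1: x0=0x13 x1=0x7b x2=0x6a x3=0x24 x4=0x24 x5=0x21  N=0 Z=0
after  2: x0=0x13 x1=0x7b x2=0x6a x3=0x24 x4=0x20 x5=0x21  N=0 Z=0
after  3: x0=0x13 x1=0x7b x2=0x33 x3=0x24 x4=0x20 x5=0x21  N=0 Z=0
after  4: x0=0x13 x1=0x7b x2=0x7b x3=0x24 x4=0x20 x5=0x21  N=0 Z=0
after  5: x0=0x13 x1=0x7b x2=0x32 x3=0x24 x4=0x20 x5=0x21  N=0 Z=0
after  6: x0=0x13 x1=0x7b x2=0x32 x3=0x24 x4=0x11 x5=0x21  N=0 Z=0
after  7: x0=0x13 x1=0x7b x2=0x21 x3=0x24 x4=0x11 x5=0x21  N=0 Z=0
after  8: x0=0x13 x1=0x7b x2=0x20 x3=0x24 x4=0x11 x5=0x21  N=0 Z=0
after  9: x0=0x13 x1=0x7b x2=0x20 x3=0x24 x4=0x11 x5=0x5b  N=0 Z=0
after 10: x0=0x13 x1=0x7b x2=0x20 x3=0x24 x4=0x11 x5=0x7b  N=0 Z=0
after 11: x0=0x13 x1=0x7b x2=0x20 x3=0xf3 x4=0x11 x5=0x7b  N=1 Z=0
after 12: x0=0x13 x1=0x7b x2=0x6a x3=0xf3 x4=0x11 x5=0x7b  N=0 Z=0
-- IRQ taken; context saved, return-PC = 13 --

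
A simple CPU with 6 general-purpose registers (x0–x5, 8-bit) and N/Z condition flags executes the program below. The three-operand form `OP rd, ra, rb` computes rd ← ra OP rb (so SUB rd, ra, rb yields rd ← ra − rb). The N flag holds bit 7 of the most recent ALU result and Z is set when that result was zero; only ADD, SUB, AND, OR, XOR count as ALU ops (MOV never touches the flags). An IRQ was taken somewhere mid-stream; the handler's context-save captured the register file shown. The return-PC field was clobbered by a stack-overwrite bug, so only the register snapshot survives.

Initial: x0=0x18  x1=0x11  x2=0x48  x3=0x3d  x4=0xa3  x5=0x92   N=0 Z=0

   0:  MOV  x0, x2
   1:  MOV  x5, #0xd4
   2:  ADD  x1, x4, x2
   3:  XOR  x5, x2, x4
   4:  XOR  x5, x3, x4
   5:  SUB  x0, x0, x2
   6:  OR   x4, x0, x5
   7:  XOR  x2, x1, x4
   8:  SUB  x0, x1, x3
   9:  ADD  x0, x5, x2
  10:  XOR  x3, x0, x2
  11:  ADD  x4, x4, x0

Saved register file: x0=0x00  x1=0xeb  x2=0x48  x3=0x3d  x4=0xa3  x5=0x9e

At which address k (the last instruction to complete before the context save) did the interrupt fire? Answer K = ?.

after  0: x0=0x48 x1=0x11 x2=0x48 x3=0x3d x4=0xa3 x5=0x92  N=0 Z=0
after  1: x0=0x48 x1=0x11 x2=0x48 x3=0x3d x4=0xa3 x5=0xd4  N=0 Z=0
after  2: x0=0x48 x1=0xeb x2=0x48 x3=0x3d x4=0xa3 x5=0xd4  N=1 Z=0
after  3: x0=0x48 x1=0xeb x2=0x48 x3=0x3d x4=0xa3 x5=0xeb  N=1 Z=0
after  4: x0=0x48 x1=0xeb x2=0x48 x3=0x3d x4=0xa3 x5=0x9e  N=1 Z=0
after  5: x0=0x00 x1=0xeb x2=0x48 x3=0x3d x4=0xa3 x5=0x9e  N=0 Z=1
-- IRQ taken; context saved, return-PC = 6 --

K = 5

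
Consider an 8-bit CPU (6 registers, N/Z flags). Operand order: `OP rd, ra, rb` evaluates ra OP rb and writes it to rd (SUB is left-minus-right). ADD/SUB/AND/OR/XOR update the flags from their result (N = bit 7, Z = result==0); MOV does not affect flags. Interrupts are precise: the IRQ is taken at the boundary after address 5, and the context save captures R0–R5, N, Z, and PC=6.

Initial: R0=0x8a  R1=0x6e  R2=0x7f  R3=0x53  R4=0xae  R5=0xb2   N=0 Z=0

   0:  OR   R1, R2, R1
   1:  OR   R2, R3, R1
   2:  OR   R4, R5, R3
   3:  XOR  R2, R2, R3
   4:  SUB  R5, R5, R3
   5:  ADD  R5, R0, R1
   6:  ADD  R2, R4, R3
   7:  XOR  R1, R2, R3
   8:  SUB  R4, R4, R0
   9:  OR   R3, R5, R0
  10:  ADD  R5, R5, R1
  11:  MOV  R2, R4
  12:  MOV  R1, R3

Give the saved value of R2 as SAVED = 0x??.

SAVED = 0x2c

after  0: R0=0x8a R1=0x7f R2=0x7f R3=0x53 R4=0xae R5=0xb2  N=0 Z=0
after  1: R0=0x8a R1=0x7f R2=0x7f R3=0x53 R4=0xae R5=0xb2  N=0 Z=0
after  2: R0=0x8a R1=0x7f R2=0x7f R3=0x53 R4=0xf3 R5=0xb2  N=1 Z=0
after  3: R0=0x8a R1=0x7f R2=0x2c R3=0x53 R4=0xf3 R5=0xb2  N=0 Z=0
after  4: R0=0x8a R1=0x7f R2=0x2c R3=0x53 R4=0xf3 R5=0x5f  N=0 Z=0
after  5: R0=0x8a R1=0x7f R2=0x2c R3=0x53 R4=0xf3 R5=0x09  N=0 Z=0
-- IRQ taken; context saved, return-PC = 6 --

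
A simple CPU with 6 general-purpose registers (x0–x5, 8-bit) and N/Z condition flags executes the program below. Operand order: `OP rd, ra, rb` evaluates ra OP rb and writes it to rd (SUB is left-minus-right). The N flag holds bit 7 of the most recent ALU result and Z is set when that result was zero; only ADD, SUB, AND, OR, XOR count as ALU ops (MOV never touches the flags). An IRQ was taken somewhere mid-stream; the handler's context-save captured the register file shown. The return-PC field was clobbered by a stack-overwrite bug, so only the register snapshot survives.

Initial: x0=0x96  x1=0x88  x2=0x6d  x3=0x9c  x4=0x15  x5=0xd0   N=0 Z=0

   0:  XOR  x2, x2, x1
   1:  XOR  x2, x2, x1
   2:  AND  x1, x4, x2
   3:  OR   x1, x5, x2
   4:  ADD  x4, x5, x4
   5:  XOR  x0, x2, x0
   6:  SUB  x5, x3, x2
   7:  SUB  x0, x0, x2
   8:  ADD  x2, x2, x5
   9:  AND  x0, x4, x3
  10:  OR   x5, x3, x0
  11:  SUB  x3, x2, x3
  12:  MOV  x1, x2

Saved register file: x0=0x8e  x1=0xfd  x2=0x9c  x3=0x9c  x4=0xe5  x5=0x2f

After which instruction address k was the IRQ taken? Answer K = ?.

K = 8

after  0: x0=0x96 x1=0x88 x2=0xe5 x3=0x9c x4=0x15 x5=0xd0  N=1 Z=0
after  1: x0=0x96 x1=0x88 x2=0x6d x3=0x9c x4=0x15 x5=0xd0  N=0 Z=0
after  2: x0=0x96 x1=0x05 x2=0x6d x3=0x9c x4=0x15 x5=0xd0  N=0 Z=0
after  3: x0=0x96 x1=0xfd x2=0x6d x3=0x9c x4=0x15 x5=0xd0  N=1 Z=0
after  4: x0=0x96 x1=0xfd x2=0x6d x3=0x9c x4=0xe5 x5=0xd0  N=1 Z=0
after  5: x0=0xfb x1=0xfd x2=0x6d x3=0x9c x4=0xe5 x5=0xd0  N=1 Z=0
after  6: x0=0xfb x1=0xfd x2=0x6d x3=0x9c x4=0xe5 x5=0x2f  N=0 Z=0
after  7: x0=0x8e x1=0xfd x2=0x6d x3=0x9c x4=0xe5 x5=0x2f  N=1 Z=0
after  8: x0=0x8e x1=0xfd x2=0x9c x3=0x9c x4=0xe5 x5=0x2f  N=1 Z=0
-- IRQ taken; context saved, return-PC = 9 --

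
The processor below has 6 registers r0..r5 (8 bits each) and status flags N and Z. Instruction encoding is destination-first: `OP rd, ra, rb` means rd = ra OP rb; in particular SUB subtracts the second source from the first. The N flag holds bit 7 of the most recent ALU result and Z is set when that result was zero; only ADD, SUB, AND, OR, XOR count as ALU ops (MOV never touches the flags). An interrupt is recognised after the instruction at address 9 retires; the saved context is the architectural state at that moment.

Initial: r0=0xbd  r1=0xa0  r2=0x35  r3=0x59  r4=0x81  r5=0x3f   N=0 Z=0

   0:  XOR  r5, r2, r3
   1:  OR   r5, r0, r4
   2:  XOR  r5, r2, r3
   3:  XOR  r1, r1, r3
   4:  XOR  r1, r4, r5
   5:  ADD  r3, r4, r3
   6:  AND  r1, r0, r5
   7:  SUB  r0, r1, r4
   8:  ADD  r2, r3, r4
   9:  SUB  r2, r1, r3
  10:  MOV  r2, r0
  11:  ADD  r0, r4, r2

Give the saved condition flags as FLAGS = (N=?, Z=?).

after  0: r0=0xbd r1=0xa0 r2=0x35 r3=0x59 r4=0x81 r5=0x6c  N=0 Z=0
after  1: r0=0xbd r1=0xa0 r2=0x35 r3=0x59 r4=0x81 r5=0xbd  N=1 Z=0
after  2: r0=0xbd r1=0xa0 r2=0x35 r3=0x59 r4=0x81 r5=0x6c  N=0 Z=0
after  3: r0=0xbd r1=0xf9 r2=0x35 r3=0x59 r4=0x81 r5=0x6c  N=1 Z=0
after  4: r0=0xbd r1=0xed r2=0x35 r3=0x59 r4=0x81 r5=0x6c  N=1 Z=0
after  5: r0=0xbd r1=0xed r2=0x35 r3=0xda r4=0x81 r5=0x6c  N=1 Z=0
after  6: r0=0xbd r1=0x2c r2=0x35 r3=0xda r4=0x81 r5=0x6c  N=0 Z=0
after  7: r0=0xab r1=0x2c r2=0x35 r3=0xda r4=0x81 r5=0x6c  N=1 Z=0
after  8: r0=0xab r1=0x2c r2=0x5b r3=0xda r4=0x81 r5=0x6c  N=0 Z=0
after  9: r0=0xab r1=0x2c r2=0x52 r3=0xda r4=0x81 r5=0x6c  N=0 Z=0
-- IRQ taken; context saved, return-PC = 10 --

FLAGS = (N=0, Z=0)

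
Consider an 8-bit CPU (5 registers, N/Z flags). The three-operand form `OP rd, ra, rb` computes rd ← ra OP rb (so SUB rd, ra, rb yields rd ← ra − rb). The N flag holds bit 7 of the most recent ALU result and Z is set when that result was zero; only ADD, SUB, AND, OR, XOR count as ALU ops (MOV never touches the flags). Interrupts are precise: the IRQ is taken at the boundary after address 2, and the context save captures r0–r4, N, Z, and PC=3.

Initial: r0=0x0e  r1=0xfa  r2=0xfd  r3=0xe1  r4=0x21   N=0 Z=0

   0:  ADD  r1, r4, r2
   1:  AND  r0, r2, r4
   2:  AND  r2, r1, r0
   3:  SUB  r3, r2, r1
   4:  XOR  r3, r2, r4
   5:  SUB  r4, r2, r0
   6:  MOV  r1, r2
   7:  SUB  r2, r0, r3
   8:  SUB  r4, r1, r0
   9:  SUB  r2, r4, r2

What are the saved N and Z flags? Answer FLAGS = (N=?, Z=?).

after  0: r0=0x0e r1=0x1e r2=0xfd r3=0xe1 r4=0x21  N=0 Z=0
after  1: r0=0x21 r1=0x1e r2=0xfd r3=0xe1 r4=0x21  N=0 Z=0
after  2: r0=0x21 r1=0x1e r2=0x00 r3=0xe1 r4=0x21  N=0 Z=1
-- IRQ taken; context saved, return-PC = 3 --

FLAGS = (N=0, Z=1)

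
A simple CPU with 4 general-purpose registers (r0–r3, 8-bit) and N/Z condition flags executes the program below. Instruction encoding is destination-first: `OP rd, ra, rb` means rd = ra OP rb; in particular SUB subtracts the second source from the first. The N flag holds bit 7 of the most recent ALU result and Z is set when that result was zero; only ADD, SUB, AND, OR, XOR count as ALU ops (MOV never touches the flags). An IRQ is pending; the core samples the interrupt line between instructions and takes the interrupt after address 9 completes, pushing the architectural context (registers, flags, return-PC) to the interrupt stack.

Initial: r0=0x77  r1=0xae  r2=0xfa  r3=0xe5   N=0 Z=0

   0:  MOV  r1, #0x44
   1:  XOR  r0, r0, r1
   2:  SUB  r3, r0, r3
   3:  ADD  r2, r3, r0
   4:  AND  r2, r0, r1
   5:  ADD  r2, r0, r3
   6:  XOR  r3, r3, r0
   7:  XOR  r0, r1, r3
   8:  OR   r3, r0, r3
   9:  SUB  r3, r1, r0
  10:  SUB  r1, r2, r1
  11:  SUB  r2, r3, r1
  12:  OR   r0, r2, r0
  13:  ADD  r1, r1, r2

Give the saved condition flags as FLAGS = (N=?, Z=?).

FLAGS = (N=0, Z=0)

after  0: r0=0x77 r1=0x44 r2=0xfa r3=0xe5  N=0 Z=0
after  1: r0=0x33 r1=0x44 r2=0xfa r3=0xe5  N=0 Z=0
after  2: r0=0x33 r1=0x44 r2=0xfa r3=0x4e  N=0 Z=0
after  3: r0=0x33 r1=0x44 r2=0x81 r3=0x4e  N=1 Z=0
after  4: r0=0x33 r1=0x44 r2=0x00 r3=0x4e  N=0 Z=1
after  5: r0=0x33 r1=0x44 r2=0x81 r3=0x4e  N=1 Z=0
after  6: r0=0x33 r1=0x44 r2=0x81 r3=0x7d  N=0 Z=0
after  7: r0=0x39 r1=0x44 r2=0x81 r3=0x7d  N=0 Z=0
after  8: r0=0x39 r1=0x44 r2=0x81 r3=0x7d  N=0 Z=0
after  9: r0=0x39 r1=0x44 r2=0x81 r3=0x0b  N=0 Z=0
-- IRQ taken; context saved, return-PC = 10 --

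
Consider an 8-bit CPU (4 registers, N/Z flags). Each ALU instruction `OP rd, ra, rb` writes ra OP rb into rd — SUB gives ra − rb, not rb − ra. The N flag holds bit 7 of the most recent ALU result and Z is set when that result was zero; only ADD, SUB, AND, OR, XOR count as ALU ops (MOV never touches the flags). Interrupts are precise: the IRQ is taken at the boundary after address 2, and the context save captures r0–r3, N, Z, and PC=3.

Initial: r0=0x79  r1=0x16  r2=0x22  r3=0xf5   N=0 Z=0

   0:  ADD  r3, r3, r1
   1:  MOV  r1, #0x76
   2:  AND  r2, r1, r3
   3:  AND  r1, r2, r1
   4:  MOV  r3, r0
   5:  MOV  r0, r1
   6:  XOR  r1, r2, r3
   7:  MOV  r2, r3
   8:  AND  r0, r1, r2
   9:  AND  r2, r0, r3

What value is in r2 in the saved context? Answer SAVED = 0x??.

SAVED = 0x02

after  0: r0=0x79 r1=0x16 r2=0x22 r3=0x0b  N=0 Z=0
after  1: r0=0x79 r1=0x76 r2=0x22 r3=0x0b  N=0 Z=0
after  2: r0=0x79 r1=0x76 r2=0x02 r3=0x0b  N=0 Z=0
-- IRQ taken; context saved, return-PC = 3 --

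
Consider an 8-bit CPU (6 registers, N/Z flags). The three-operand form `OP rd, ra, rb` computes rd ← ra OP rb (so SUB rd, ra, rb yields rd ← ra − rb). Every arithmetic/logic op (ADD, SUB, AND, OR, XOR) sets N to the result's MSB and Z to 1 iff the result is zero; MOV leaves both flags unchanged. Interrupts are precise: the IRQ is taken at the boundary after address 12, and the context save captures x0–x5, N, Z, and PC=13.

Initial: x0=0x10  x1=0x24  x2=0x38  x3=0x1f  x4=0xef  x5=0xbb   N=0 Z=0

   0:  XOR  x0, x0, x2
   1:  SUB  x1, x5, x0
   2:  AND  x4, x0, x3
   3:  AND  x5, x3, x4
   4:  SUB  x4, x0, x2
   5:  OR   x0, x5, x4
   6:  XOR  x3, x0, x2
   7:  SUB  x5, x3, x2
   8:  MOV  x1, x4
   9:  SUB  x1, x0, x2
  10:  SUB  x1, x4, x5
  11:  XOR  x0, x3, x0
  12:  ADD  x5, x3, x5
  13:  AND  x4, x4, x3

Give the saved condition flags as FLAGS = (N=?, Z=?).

FLAGS = (N=0, Z=0)

after  0: x0=0x28 x1=0x24 x2=0x38 x3=0x1f x4=0xef x5=0xbb  N=0 Z=0
after  1: x0=0x28 x1=0x93 x2=0x38 x3=0x1f x4=0xef x5=0xbb  N=1 Z=0
after  2: x0=0x28 x1=0x93 x2=0x38 x3=0x1f x4=0x08 x5=0xbb  N=0 Z=0
after  3: x0=0x28 x1=0x93 x2=0x38 x3=0x1f x4=0x08 x5=0x08  N=0 Z=0
after  4: x0=0x28 x1=0x93 x2=0x38 x3=0x1f x4=0xf0 x5=0x08  N=1 Z=0
after  5: x0=0xf8 x1=0x93 x2=0x38 x3=0x1f x4=0xf0 x5=0x08  N=1 Z=0
after  6: x0=0xf8 x1=0x93 x2=0x38 x3=0xc0 x4=0xf0 x5=0x08  N=1 Z=0
after  7: x0=0xf8 x1=0x93 x2=0x38 x3=0xc0 x4=0xf0 x5=0x88  N=1 Z=0
after  8: x0=0xf8 x1=0xf0 x2=0x38 x3=0xc0 x4=0xf0 x5=0x88  N=1 Z=0
after  9: x0=0xf8 x1=0xc0 x2=0x38 x3=0xc0 x4=0xf0 x5=0x88  N=1 Z=0
after 10: x0=0xf8 x1=0x68 x2=0x38 x3=0xc0 x4=0xf0 x5=0x88  N=0 Z=0
after 11: x0=0x38 x1=0x68 x2=0x38 x3=0xc0 x4=0xf0 x5=0x88  N=0 Z=0
after 12: x0=0x38 x1=0x68 x2=0x38 x3=0xc0 x4=0xf0 x5=0x48  N=0 Z=0
-- IRQ taken; context saved, return-PC = 13 --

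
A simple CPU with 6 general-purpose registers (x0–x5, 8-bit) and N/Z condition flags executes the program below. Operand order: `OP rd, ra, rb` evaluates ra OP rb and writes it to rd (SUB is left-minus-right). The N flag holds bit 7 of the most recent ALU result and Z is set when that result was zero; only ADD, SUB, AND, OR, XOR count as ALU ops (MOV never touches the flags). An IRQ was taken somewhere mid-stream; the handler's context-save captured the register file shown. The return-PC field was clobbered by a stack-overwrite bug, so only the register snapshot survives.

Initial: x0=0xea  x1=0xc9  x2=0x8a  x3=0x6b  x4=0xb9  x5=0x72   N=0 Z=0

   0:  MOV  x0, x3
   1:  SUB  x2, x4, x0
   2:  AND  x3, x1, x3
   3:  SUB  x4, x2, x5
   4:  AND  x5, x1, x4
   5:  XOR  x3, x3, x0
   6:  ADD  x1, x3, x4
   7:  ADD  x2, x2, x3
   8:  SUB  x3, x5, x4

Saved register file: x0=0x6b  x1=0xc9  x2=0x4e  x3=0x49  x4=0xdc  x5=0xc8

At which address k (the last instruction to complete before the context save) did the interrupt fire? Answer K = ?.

K = 4

after  0: x0=0x6b x1=0xc9 x2=0x8a x3=0x6b x4=0xb9 x5=0x72  N=0 Z=0
after  1: x0=0x6b x1=0xc9 x2=0x4e x3=0x6b x4=0xb9 x5=0x72  N=0 Z=0
after  2: x0=0x6b x1=0xc9 x2=0x4e x3=0x49 x4=0xb9 x5=0x72  N=0 Z=0
after  3: x0=0x6b x1=0xc9 x2=0x4e x3=0x49 x4=0xdc x5=0x72  N=1 Z=0
after  4: x0=0x6b x1=0xc9 x2=0x4e x3=0x49 x4=0xdc x5=0xc8  N=1 Z=0
-- IRQ taken; context saved, return-PC = 5 --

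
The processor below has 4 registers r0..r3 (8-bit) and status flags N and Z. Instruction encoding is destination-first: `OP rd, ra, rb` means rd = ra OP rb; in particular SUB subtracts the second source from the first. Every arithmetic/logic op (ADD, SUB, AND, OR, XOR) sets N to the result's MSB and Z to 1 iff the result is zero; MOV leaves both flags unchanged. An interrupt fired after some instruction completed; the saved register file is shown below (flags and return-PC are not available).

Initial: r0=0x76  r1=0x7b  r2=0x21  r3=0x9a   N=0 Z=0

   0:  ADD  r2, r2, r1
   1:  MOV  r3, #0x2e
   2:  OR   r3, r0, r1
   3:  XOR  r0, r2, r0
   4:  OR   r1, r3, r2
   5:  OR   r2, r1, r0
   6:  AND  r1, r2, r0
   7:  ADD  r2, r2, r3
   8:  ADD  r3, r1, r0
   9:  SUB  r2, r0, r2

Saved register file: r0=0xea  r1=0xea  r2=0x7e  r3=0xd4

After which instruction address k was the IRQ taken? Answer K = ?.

K = 8

after  0: r0=0x76 r1=0x7b r2=0x9c r3=0x9a  N=1 Z=0
after  1: r0=0x76 r1=0x7b r2=0x9c r3=0x2e  N=1 Z=0
after  2: r0=0x76 r1=0x7b r2=0x9c r3=0x7f  N=0 Z=0
after  3: r0=0xea r1=0x7b r2=0x9c r3=0x7f  N=1 Z=0
after  4: r0=0xea r1=0xff r2=0x9c r3=0x7f  N=1 Z=0
after  5: r0=0xea r1=0xff r2=0xff r3=0x7f  N=1 Z=0
after  6: r0=0xea r1=0xea r2=0xff r3=0x7f  N=1 Z=0
after  7: r0=0xea r1=0xea r2=0x7e r3=0x7f  N=0 Z=0
after  8: r0=0xea r1=0xea r2=0x7e r3=0xd4  N=1 Z=0
-- IRQ taken; context saved, return-PC = 9 --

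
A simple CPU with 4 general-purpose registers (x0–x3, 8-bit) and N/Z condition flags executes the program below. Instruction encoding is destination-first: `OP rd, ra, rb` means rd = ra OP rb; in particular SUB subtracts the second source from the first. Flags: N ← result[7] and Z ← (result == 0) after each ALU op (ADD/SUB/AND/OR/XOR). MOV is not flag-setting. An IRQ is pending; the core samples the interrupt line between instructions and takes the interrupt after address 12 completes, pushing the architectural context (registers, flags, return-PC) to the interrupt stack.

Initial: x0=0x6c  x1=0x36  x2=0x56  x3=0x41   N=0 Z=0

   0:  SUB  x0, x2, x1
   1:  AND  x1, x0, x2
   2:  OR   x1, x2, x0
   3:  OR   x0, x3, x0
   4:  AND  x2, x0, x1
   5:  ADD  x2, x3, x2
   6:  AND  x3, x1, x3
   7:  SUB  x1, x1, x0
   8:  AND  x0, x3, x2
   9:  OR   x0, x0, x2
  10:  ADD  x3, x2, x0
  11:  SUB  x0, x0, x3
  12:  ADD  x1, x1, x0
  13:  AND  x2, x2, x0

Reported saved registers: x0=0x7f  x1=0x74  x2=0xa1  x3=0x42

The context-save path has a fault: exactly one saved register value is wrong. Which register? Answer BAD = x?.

after  0: x0=0x20 x1=0x36 x2=0x56 x3=0x41  N=0 Z=0
after  1: x0=0x20 x1=0x00 x2=0x56 x3=0x41  N=0 Z=1
after  2: x0=0x20 x1=0x76 x2=0x56 x3=0x41  N=0 Z=0
after  3: x0=0x61 x1=0x76 x2=0x56 x3=0x41  N=0 Z=0
after  4: x0=0x61 x1=0x76 x2=0x60 x3=0x41  N=0 Z=0
after  5: x0=0x61 x1=0x76 x2=0xa1 x3=0x41  N=1 Z=0
after  6: x0=0x61 x1=0x76 x2=0xa1 x3=0x40  N=0 Z=0
after  7: x0=0x61 x1=0x15 x2=0xa1 x3=0x40  N=0 Z=0
after  8: x0=0x00 x1=0x15 x2=0xa1 x3=0x40  N=0 Z=1
after  9: x0=0xa1 x1=0x15 x2=0xa1 x3=0x40  N=1 Z=0
after 10: x0=0xa1 x1=0x15 x2=0xa1 x3=0x42  N=0 Z=0
after 11: x0=0x5f x1=0x15 x2=0xa1 x3=0x42  N=0 Z=0
after 12: x0=0x5f x1=0x74 x2=0xa1 x3=0x42  N=0 Z=0
-- IRQ taken; context saved, return-PC = 13 --
mismatch: x0: reported 0x7f vs actual 0x5f

BAD = x0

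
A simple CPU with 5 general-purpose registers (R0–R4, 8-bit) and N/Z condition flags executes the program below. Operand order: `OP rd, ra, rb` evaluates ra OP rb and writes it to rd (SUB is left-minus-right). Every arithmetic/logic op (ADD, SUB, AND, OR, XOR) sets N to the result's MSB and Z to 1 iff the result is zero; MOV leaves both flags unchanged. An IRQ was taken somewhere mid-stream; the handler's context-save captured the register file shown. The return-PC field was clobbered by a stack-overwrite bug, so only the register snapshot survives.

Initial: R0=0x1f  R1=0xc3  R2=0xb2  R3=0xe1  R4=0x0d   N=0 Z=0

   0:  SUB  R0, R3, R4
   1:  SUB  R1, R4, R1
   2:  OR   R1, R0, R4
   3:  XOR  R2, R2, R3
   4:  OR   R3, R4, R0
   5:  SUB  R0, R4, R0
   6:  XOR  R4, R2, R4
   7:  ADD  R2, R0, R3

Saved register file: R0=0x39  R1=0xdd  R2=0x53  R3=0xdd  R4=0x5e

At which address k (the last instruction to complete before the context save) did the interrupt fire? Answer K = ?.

K = 6

after  0: R0=0xd4 R1=0xc3 R2=0xb2 R3=0xe1 R4=0x0d  N=1 Z=0
after  1: R0=0xd4 R1=0x4a R2=0xb2 R3=0xe1 R4=0x0d  N=0 Z=0
after  2: R0=0xd4 R1=0xdd R2=0xb2 R3=0xe1 R4=0x0d  N=1 Z=0
after  3: R0=0xd4 R1=0xdd R2=0x53 R3=0xe1 R4=0x0d  N=0 Z=0
after  4: R0=0xd4 R1=0xdd R2=0x53 R3=0xdd R4=0x0d  N=1 Z=0
after  5: R0=0x39 R1=0xdd R2=0x53 R3=0xdd R4=0x0d  N=0 Z=0
after  6: R0=0x39 R1=0xdd R2=0x53 R3=0xdd R4=0x5e  N=0 Z=0
-- IRQ taken; context saved, return-PC = 7 --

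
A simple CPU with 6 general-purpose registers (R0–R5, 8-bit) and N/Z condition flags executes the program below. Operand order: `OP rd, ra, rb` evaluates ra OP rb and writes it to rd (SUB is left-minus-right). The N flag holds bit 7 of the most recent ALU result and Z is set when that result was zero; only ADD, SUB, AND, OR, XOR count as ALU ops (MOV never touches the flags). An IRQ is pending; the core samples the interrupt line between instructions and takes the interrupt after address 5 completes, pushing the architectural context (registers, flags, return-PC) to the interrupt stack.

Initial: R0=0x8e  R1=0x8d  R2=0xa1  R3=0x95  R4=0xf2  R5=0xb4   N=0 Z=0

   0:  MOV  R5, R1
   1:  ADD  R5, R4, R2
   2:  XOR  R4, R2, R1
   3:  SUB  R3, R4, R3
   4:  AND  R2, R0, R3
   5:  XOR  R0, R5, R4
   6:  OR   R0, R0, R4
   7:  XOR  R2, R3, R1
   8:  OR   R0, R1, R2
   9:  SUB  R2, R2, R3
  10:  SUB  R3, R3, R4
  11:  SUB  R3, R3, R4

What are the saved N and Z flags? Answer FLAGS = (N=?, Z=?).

after  0: R0=0x8e R1=0x8d R2=0xa1 R3=0x95 R4=0xf2 R5=0x8d  N=0 Z=0
after  1: R0=0x8e R1=0x8d R2=0xa1 R3=0x95 R4=0xf2 R5=0x93  N=1 Z=0
after  2: R0=0x8e R1=0x8d R2=0xa1 R3=0x95 R4=0x2c R5=0x93  N=0 Z=0
after  3: R0=0x8e R1=0x8d R2=0xa1 R3=0x97 R4=0x2c R5=0x93  N=1 Z=0
after  4: R0=0x8e R1=0x8d R2=0x86 R3=0x97 R4=0x2c R5=0x93  N=1 Z=0
after  5: R0=0xbf R1=0x8d R2=0x86 R3=0x97 R4=0x2c R5=0x93  N=1 Z=0
-- IRQ taken; context saved, return-PC = 6 --

FLAGS = (N=1, Z=0)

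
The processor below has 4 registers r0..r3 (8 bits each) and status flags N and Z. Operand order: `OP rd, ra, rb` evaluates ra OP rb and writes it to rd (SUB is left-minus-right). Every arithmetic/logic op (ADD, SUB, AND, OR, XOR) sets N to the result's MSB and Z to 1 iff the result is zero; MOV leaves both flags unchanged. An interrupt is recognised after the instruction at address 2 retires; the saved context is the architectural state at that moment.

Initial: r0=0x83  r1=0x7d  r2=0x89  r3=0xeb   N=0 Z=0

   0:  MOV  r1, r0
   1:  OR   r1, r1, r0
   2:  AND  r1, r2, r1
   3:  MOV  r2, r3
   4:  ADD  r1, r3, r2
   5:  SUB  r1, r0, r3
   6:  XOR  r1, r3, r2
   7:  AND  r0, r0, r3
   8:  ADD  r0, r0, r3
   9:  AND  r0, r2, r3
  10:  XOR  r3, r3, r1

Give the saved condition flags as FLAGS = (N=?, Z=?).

after  0: r0=0x83 r1=0x83 r2=0x89 r3=0xeb  N=0 Z=0
after  1: r0=0x83 r1=0x83 r2=0x89 r3=0xeb  N=1 Z=0
after  2: r0=0x83 r1=0x81 r2=0x89 r3=0xeb  N=1 Z=0
-- IRQ taken; context saved, return-PC = 3 --

FLAGS = (N=1, Z=0)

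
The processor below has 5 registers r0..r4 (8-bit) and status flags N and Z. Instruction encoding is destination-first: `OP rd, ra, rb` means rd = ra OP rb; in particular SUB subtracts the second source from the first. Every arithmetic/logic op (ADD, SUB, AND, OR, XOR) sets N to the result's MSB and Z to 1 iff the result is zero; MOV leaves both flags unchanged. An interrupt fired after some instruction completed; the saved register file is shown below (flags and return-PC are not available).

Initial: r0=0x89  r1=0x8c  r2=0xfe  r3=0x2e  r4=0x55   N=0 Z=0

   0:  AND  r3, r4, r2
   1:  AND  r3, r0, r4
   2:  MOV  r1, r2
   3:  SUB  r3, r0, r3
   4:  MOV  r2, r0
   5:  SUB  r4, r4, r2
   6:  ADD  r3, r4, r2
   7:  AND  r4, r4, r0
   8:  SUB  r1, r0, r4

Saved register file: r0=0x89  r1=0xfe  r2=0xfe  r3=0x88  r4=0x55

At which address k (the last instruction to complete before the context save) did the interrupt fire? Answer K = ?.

after  0: r0=0x89 r1=0x8c r2=0xfe r3=0x54 r4=0x55  N=0 Z=0
after  1: r0=0x89 r1=0x8c r2=0xfe r3=0x01 r4=0x55  N=0 Z=0
after  2: r0=0x89 r1=0xfe r2=0xfe r3=0x01 r4=0x55  N=0 Z=0
after  3: r0=0x89 r1=0xfe r2=0xfe r3=0x88 r4=0x55  N=1 Z=0
-- IRQ taken; context saved, return-PC = 4 --

K = 3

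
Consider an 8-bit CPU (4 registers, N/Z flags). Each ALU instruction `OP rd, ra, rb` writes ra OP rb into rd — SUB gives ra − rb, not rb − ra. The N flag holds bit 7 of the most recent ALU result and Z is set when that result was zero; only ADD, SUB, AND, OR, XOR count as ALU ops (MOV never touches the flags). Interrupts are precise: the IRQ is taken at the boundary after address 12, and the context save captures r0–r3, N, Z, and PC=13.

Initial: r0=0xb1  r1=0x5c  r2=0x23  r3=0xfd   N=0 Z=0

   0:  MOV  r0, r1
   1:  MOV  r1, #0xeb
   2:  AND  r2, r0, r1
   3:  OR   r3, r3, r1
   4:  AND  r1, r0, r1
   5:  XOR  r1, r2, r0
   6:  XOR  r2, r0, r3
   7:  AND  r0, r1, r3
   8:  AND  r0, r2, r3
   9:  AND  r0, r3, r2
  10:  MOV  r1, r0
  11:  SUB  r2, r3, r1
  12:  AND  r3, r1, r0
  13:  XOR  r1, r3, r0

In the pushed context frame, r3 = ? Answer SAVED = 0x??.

SAVED = 0xa3

after  0: r0=0x5c r1=0x5c r2=0x23 r3=0xfd  N=0 Z=0
after  1: r0=0x5c r1=0xeb r2=0x23 r3=0xfd  N=0 Z=0
after  2: r0=0x5c r1=0xeb r2=0x48 r3=0xfd  N=0 Z=0
after  3: r0=0x5c r1=0xeb r2=0x48 r3=0xff  N=1 Z=0
after  4: r0=0x5c r1=0x48 r2=0x48 r3=0xff  N=0 Z=0
after  5: r0=0x5c r1=0x14 r2=0x48 r3=0xff  N=0 Z=0
after  6: r0=0x5c r1=0x14 r2=0xa3 r3=0xff  N=1 Z=0
after  7: r0=0x14 r1=0x14 r2=0xa3 r3=0xff  N=0 Z=0
after  8: r0=0xa3 r1=0x14 r2=0xa3 r3=0xff  N=1 Z=0
after  9: r0=0xa3 r1=0x14 r2=0xa3 r3=0xff  N=1 Z=0
after 10: r0=0xa3 r1=0xa3 r2=0xa3 r3=0xff  N=1 Z=0
after 11: r0=0xa3 r1=0xa3 r2=0x5c r3=0xff  N=0 Z=0
after 12: r0=0xa3 r1=0xa3 r2=0x5c r3=0xa3  N=1 Z=0
-- IRQ taken; context saved, return-PC = 13 --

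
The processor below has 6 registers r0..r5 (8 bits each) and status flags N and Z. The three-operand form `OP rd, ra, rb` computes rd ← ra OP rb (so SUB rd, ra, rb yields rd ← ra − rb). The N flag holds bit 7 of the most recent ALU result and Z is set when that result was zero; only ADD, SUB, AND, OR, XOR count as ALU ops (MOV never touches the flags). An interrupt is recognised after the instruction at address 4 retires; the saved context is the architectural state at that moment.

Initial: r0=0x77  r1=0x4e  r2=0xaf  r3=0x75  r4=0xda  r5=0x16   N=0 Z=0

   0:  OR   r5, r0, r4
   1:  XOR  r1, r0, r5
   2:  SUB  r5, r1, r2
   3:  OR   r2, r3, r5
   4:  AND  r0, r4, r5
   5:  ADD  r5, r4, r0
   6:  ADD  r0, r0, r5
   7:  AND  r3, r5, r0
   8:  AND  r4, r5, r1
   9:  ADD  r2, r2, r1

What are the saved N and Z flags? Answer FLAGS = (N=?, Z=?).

FLAGS = (N=1, Z=0)

after  0: r0=0x77 r1=0x4e r2=0xaf r3=0x75 r4=0xda r5=0xff  N=1 Z=0
after  1: r0=0x77 r1=0x88 r2=0xaf r3=0x75 r4=0xda r5=0xff  N=1 Z=0
after  2: r0=0x77 r1=0x88 r2=0xaf r3=0x75 r4=0xda r5=0xd9  N=1 Z=0
after  3: r0=0x77 r1=0x88 r2=0xfd r3=0x75 r4=0xda r5=0xd9  N=1 Z=0
after  4: r0=0xd8 r1=0x88 r2=0xfd r3=0x75 r4=0xda r5=0xd9  N=1 Z=0
-- IRQ taken; context saved, return-PC = 5 --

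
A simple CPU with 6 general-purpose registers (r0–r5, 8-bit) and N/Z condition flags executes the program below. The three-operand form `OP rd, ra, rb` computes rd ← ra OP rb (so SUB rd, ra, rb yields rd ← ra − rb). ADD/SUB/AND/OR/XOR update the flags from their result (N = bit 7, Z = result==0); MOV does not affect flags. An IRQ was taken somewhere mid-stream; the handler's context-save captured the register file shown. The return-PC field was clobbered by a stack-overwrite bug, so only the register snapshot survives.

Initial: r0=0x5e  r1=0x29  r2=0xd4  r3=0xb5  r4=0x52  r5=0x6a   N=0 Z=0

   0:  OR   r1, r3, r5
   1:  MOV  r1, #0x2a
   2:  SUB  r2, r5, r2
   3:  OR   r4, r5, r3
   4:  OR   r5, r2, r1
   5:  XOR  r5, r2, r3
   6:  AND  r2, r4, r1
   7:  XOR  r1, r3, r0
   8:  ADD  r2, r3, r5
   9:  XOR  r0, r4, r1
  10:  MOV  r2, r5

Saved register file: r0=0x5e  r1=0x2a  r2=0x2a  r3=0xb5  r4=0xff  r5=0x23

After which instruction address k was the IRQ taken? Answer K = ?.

after  0: r0=0x5e r1=0xff r2=0xd4 r3=0xb5 r4=0x52 r5=0x6a  N=1 Z=0
after  1: r0=0x5e r1=0x2a r2=0xd4 r3=0xb5 r4=0x52 r5=0x6a  N=1 Z=0
after  2: r0=0x5e r1=0x2a r2=0x96 r3=0xb5 r4=0x52 r5=0x6a  N=1 Z=0
after  3: r0=0x5e r1=0x2a r2=0x96 r3=0xb5 r4=0xff r5=0x6a  N=1 Z=0
after  4: r0=0x5e r1=0x2a r2=0x96 r3=0xb5 r4=0xff r5=0xbe  N=1 Z=0
after  5: r0=0x5e r1=0x2a r2=0x96 r3=0xb5 r4=0xff r5=0x23  N=0 Z=0
after  6: r0=0x5e r1=0x2a r2=0x2a r3=0xb5 r4=0xff r5=0x23  N=0 Z=0
-- IRQ taken; context saved, return-PC = 7 --

K = 6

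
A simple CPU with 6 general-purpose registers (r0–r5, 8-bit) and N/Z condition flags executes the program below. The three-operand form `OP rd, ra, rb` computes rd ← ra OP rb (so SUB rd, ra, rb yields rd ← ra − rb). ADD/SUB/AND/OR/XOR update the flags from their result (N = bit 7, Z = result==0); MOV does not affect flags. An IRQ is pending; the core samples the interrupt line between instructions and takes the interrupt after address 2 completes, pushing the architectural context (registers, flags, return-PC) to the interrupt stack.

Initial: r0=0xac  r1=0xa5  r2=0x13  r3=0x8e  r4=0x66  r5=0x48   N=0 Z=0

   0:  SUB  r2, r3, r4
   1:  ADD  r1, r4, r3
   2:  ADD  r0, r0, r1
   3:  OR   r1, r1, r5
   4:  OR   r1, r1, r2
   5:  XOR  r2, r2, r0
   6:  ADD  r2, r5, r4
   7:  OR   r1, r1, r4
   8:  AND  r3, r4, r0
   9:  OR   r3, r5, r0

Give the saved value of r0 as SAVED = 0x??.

SAVED = 0xa0

after  0: r0=0xac r1=0xa5 r2=0x28 r3=0x8e r4=0x66 r5=0x48  N=0 Z=0
after  1: r0=0xac r1=0xf4 r2=0x28 r3=0x8e r4=0x66 r5=0x48  N=1 Z=0
after  2: r0=0xa0 r1=0xf4 r2=0x28 r3=0x8e r4=0x66 r5=0x48  N=1 Z=0
-- IRQ taken; context saved, return-PC = 3 --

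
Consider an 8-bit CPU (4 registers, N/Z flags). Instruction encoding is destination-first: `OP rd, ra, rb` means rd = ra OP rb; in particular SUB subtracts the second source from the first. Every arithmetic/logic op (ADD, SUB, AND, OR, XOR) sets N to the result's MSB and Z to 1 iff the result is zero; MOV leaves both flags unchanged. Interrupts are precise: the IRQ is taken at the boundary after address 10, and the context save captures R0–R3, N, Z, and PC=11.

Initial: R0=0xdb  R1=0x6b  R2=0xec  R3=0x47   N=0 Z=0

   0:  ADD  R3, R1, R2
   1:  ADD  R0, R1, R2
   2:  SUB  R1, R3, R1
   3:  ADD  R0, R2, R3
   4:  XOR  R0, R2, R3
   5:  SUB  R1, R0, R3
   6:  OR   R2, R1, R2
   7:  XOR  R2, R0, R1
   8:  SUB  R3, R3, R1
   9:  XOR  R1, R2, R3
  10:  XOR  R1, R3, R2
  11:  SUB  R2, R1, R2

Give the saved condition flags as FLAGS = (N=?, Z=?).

after  0: R0=0xdb R1=0x6b R2=0xec R3=0x57  N=0 Z=0
after  1: R0=0x57 R1=0x6b R2=0xec R3=0x57  N=0 Z=0
after  2: R0=0x57 R1=0xec R2=0xec R3=0x57  N=1 Z=0
after  3: R0=0x43 R1=0xec R2=0xec R3=0x57  N=0 Z=0
after  4: R0=0xbb R1=0xec R2=0xec R3=0x57  N=1 Z=0
after  5: R0=0xbb R1=0x64 R2=0xec R3=0x57  N=0 Z=0
after  6: R0=0xbb R1=0x64 R2=0xec R3=0x57  N=1 Z=0
after  7: R0=0xbb R1=0x64 R2=0xdf R3=0x57  N=1 Z=0
after  8: R0=0xbb R1=0x64 R2=0xdf R3=0xf3  N=1 Z=0
after  9: R0=0xbb R1=0x2c R2=0xdf R3=0xf3  N=0 Z=0
after 10: R0=0xbb R1=0x2c R2=0xdf R3=0xf3  N=0 Z=0
-- IRQ taken; context saved, return-PC = 11 --

FLAGS = (N=0, Z=0)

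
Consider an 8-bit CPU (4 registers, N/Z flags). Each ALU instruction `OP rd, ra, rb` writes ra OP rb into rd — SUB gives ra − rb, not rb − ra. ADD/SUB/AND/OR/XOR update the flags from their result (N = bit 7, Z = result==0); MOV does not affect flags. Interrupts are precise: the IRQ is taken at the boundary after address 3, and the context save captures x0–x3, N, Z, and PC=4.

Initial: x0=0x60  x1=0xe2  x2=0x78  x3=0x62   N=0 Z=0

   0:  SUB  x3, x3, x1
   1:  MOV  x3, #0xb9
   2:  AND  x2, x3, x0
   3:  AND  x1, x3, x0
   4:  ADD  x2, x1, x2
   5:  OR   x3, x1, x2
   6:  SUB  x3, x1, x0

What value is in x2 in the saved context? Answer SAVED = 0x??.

after  0: x0=0x60 x1=0xe2 x2=0x78 x3=0x80  N=1 Z=0
after  1: x0=0x60 x1=0xe2 x2=0x78 x3=0xb9  N=1 Z=0
after  2: x0=0x60 x1=0xe2 x2=0x20 x3=0xb9  N=0 Z=0
after  3: x0=0x60 x1=0x20 x2=0x20 x3=0xb9  N=0 Z=0
-- IRQ taken; context saved, return-PC = 4 --

SAVED = 0x20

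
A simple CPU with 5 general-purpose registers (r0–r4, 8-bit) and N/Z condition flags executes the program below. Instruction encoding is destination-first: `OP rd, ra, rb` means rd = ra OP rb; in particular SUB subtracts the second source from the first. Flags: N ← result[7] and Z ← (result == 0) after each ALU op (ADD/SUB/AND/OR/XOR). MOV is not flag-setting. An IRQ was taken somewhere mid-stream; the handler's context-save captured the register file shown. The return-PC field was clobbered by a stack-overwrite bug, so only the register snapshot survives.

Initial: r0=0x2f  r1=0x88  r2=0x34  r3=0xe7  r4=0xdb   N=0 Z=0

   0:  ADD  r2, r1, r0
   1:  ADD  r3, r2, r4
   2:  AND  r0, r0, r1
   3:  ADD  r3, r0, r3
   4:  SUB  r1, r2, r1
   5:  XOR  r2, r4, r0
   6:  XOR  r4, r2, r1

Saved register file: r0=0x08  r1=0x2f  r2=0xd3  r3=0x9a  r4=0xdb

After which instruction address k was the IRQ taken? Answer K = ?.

K = 5

after  0: r0=0x2f r1=0x88 r2=0xb7 r3=0xe7 r4=0xdb  N=1 Z=0
after  1: r0=0x2f r1=0x88 r2=0xb7 r3=0x92 r4=0xdb  N=1 Z=0
after  2: r0=0x08 r1=0x88 r2=0xb7 r3=0x92 r4=0xdb  N=0 Z=0
after  3: r0=0x08 r1=0x88 r2=0xb7 r3=0x9a r4=0xdb  N=1 Z=0
after  4: r0=0x08 r1=0x2f r2=0xb7 r3=0x9a r4=0xdb  N=0 Z=0
after  5: r0=0x08 r1=0x2f r2=0xd3 r3=0x9a r4=0xdb  N=1 Z=0
-- IRQ taken; context saved, return-PC = 6 --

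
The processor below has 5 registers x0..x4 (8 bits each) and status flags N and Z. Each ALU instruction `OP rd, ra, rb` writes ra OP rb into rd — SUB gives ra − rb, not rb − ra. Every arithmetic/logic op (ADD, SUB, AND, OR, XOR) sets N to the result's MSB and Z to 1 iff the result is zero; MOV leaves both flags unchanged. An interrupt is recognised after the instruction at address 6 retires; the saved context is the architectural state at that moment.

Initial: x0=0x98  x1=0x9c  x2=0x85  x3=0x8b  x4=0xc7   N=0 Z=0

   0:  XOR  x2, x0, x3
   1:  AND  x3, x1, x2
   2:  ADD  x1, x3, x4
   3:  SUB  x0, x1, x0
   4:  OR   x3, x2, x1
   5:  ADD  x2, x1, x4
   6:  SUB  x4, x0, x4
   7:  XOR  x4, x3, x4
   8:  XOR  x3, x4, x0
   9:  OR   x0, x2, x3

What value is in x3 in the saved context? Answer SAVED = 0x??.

SAVED = 0xd7

after  0: x0=0x98 x1=0x9c x2=0x13 x3=0x8b x4=0xc7  N=0 Z=0
after  1: x0=0x98 x1=0x9c x2=0x13 x3=0x10 x4=0xc7  N=0 Z=0
after  2: x0=0x98 x1=0xd7 x2=0x13 x3=0x10 x4=0xc7  N=1 Z=0
after  3: x0=0x3f x1=0xd7 x2=0x13 x3=0x10 x4=0xc7  N=0 Z=0
after  4: x0=0x3f x1=0xd7 x2=0x13 x3=0xd7 x4=0xc7  N=1 Z=0
after  5: x0=0x3f x1=0xd7 x2=0x9e x3=0xd7 x4=0xc7  N=1 Z=0
after  6: x0=0x3f x1=0xd7 x2=0x9e x3=0xd7 x4=0x78  N=0 Z=0
-- IRQ taken; context saved, return-PC = 7 --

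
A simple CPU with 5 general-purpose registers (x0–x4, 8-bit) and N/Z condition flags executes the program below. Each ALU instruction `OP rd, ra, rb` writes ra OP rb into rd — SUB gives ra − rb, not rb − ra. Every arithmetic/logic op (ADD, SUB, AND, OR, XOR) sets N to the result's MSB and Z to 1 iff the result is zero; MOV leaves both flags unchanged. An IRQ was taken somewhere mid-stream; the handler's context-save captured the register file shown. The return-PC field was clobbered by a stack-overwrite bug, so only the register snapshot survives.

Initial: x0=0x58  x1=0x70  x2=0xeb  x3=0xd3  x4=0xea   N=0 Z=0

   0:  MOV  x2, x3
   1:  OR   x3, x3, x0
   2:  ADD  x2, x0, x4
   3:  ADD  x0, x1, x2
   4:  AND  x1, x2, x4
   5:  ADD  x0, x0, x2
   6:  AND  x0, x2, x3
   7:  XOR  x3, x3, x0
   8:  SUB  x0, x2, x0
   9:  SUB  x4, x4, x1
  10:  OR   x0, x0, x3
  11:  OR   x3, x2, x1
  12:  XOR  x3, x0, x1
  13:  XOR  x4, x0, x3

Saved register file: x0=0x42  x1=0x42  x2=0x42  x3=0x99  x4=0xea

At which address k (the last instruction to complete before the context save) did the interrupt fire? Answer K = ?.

after  0: x0=0x58 x1=0x70 x2=0xd3 x3=0xd3 x4=0xea  N=0 Z=0
after  1: x0=0x58 x1=0x70 x2=0xd3 x3=0xdb x4=0xea  N=1 Z=0
after  2: x0=0x58 x1=0x70 x2=0x42 x3=0xdb x4=0xea  N=0 Z=0
after  3: x0=0xb2 x1=0x70 x2=0x42 x3=0xdb x4=0xea  N=1 Z=0
after  4: x0=0xb2 x1=0x42 x2=0x42 x3=0xdb x4=0xea  N=0 Z=0
after  5: x0=0xf4 x1=0x42 x2=0x42 x3=0xdb x4=0xea  N=1 Z=0
after  6: x0=0x42 x1=0x42 x2=0x42 x3=0xdb x4=0xea  N=0 Z=0
after  7: x0=0x42 x1=0x42 x2=0x42 x3=0x99 x4=0xea  N=1 Z=0
-- IRQ taken; context saved, return-PC = 8 --

K = 7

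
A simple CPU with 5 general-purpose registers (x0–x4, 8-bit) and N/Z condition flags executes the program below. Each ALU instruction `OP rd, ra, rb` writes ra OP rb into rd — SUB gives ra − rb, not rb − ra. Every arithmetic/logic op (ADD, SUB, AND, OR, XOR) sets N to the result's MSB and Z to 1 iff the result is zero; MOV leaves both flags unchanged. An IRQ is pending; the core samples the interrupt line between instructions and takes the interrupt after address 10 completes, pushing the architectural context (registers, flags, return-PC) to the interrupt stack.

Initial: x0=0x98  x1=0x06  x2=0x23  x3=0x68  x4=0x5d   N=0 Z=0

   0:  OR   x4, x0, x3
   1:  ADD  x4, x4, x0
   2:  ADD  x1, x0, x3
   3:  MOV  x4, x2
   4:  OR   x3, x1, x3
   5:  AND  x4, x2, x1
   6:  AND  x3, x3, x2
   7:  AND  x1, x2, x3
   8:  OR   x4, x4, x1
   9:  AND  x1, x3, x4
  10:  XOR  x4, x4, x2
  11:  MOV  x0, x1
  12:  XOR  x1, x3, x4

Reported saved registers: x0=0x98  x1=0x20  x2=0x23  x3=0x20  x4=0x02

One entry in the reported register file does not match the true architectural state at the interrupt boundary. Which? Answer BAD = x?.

after  0: x0=0x98 x1=0x06 x2=0x23 x3=0x68 x4=0xf8  N=1 Z=0
after  1: x0=0x98 x1=0x06 x2=0x23 x3=0x68 x4=0x90  N=1 Z=0
after  2: x0=0x98 x1=0x00 x2=0x23 x3=0x68 x4=0x90  N=0 Z=1
after  3: x0=0x98 x1=0x00 x2=0x23 x3=0x68 x4=0x23  N=0 Z=1
after  4: x0=0x98 x1=0x00 x2=0x23 x3=0x68 x4=0x23  N=0 Z=0
after  5: x0=0x98 x1=0x00 x2=0x23 x3=0x68 x4=0x00  N=0 Z=1
after  6: x0=0x98 x1=0x00 x2=0x23 x3=0x20 x4=0x00  N=0 Z=0
after  7: x0=0x98 x1=0x20 x2=0x23 x3=0x20 x4=0x00  N=0 Z=0
after  8: x0=0x98 x1=0x20 x2=0x23 x3=0x20 x4=0x20  N=0 Z=0
after  9: x0=0x98 x1=0x20 x2=0x23 x3=0x20 x4=0x20  N=0 Z=0
after 10: x0=0x98 x1=0x20 x2=0x23 x3=0x20 x4=0x03  N=0 Z=0
-- IRQ taken; context saved, return-PC = 11 --
mismatch: x4: reported 0x02 vs actual 0x03

BAD = x4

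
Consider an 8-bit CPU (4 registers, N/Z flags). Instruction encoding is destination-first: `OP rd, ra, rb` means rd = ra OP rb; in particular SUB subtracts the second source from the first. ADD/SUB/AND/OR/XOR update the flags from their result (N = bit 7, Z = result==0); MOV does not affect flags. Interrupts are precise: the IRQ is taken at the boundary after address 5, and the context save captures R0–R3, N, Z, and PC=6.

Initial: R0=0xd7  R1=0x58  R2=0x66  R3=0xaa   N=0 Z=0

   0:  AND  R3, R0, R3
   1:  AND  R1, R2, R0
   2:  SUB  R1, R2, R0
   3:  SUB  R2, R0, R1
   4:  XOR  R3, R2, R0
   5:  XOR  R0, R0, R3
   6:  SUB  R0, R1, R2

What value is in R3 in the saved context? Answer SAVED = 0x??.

after  0: R0=0xd7 R1=0x58 R2=0x66 R3=0x82  N=1 Z=0
after  1: R0=0xd7 R1=0x46 R2=0x66 R3=0x82  N=0 Z=0
after  2: R0=0xd7 R1=0x8f R2=0x66 R3=0x82  N=1 Z=0
after  3: R0=0xd7 R1=0x8f R2=0x48 R3=0x82  N=0 Z=0
after  4: R0=0xd7 R1=0x8f R2=0x48 R3=0x9f  N=1 Z=0
after  5: R0=0x48 R1=0x8f R2=0x48 R3=0x9f  N=0 Z=0
-- IRQ taken; context saved, return-PC = 6 --

SAVED = 0x9f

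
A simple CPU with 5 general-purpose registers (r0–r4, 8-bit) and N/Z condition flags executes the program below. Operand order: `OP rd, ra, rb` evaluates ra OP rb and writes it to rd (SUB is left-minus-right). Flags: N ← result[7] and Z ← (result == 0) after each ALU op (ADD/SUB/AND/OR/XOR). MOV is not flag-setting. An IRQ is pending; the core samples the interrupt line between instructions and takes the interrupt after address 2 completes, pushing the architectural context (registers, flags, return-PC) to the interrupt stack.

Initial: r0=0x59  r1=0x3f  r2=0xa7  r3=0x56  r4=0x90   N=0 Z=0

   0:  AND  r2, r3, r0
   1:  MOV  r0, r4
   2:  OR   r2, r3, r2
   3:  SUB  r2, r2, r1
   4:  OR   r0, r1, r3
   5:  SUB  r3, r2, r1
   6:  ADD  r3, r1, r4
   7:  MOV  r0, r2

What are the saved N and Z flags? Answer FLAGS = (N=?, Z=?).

FLAGS = (N=0, Z=0)

after  0: r0=0x59 r1=0x3f r2=0x50 r3=0x56 r4=0x90  N=0 Z=0
after  1: r0=0x90 r1=0x3f r2=0x50 r3=0x56 r4=0x90  N=0 Z=0
after  2: r0=0x90 r1=0x3f r2=0x56 r3=0x56 r4=0x90  N=0 Z=0
-- IRQ taken; context saved, return-PC = 3 --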